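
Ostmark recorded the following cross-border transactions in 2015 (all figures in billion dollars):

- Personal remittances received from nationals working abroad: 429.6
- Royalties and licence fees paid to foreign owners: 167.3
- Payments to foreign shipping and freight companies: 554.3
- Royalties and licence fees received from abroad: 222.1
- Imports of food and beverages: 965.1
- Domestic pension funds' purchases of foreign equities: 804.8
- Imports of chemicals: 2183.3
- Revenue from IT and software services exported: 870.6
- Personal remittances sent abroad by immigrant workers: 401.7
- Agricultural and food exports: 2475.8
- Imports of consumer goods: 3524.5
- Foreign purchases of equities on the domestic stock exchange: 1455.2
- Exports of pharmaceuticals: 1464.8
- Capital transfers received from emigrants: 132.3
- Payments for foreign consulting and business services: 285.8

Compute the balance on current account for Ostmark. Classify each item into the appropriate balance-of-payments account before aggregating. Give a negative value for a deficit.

Goods: -3524.5 + 1464.8 - 2183.3 + 2475.8 - 965.1 = -2732.3
Services: 222.1 - 554.3 - 285.8 + 870.6 - 167.3 = 85.3
Secondary income: -401.7 + 429.6 = 27.9
Current account = (-2732.3) + 85.3 + 27.9 = -2619.1
(Excluded from the current account — financial account: domestic pension funds' purchases of foreign equities 804.8, foreign purchases of equities on the domestic stock exchange 1455.2; capital account: capital transfers received from emigrants 132.3.)

-2619.1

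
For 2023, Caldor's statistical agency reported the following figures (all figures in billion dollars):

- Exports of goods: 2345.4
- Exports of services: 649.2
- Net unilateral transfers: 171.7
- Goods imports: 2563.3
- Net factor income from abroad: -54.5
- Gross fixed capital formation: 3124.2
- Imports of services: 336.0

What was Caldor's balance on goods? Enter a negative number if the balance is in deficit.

Goods balance = 2345.4 - 2563.3 = -217.9

-217.9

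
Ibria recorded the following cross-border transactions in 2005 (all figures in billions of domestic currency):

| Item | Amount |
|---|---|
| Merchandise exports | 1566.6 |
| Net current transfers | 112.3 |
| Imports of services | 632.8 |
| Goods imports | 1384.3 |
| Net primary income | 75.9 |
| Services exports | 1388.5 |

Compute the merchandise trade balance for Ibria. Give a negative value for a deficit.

182.3

Goods balance = 1566.6 - 1384.3 = 182.3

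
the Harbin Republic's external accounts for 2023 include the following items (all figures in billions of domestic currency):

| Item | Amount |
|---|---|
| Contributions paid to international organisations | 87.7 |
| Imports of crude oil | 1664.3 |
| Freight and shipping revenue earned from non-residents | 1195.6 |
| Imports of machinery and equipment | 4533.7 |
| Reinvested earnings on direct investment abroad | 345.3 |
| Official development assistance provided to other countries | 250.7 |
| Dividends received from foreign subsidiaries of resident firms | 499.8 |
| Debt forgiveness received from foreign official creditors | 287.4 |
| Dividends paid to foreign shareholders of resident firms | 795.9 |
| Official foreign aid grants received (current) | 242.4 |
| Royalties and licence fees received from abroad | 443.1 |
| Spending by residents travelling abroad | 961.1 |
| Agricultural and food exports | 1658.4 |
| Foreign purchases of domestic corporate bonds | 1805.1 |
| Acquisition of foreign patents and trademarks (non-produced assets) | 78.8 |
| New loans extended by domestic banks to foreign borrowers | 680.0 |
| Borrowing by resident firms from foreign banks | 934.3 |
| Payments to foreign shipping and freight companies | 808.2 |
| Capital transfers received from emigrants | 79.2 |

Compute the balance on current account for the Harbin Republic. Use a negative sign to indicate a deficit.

-4717.0

Goods: -1664.3 + 1658.4 - 4533.7 = -4539.6
Services: 443.1 - 961.1 - 808.2 + 1195.6 = -130.6
Primary income: -795.9 + 345.3 + 499.8 = 49.2
Secondary income: -87.7 + 242.4 - 250.7 = -96.0
Current account = (-4539.6) + (-130.6) + 49.2 + (-96.0) = -4717.0
(Excluded from the current account — capital account: debt forgiveness received from foreign official creditors 287.4, acquisition of foreign patents and trademarks (non-produced assets) 78.8, capital transfers received from emigrants 79.2; financial account: foreign purchases of domestic corporate bonds 1805.1, new loans extended by domestic banks to foreign borrowers 680.0, borrowing by resident firms from foreign banks 934.3.)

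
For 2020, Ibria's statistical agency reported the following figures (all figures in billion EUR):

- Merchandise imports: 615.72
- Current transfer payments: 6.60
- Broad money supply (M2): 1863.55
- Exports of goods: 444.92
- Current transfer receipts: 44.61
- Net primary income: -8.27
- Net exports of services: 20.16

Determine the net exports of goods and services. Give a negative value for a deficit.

Goods balance = 444.92 - 615.72 = -170.80
Services balance = 20.16
Trade balance (goods + services) = -170.80 + 20.16 = -150.64

-150.64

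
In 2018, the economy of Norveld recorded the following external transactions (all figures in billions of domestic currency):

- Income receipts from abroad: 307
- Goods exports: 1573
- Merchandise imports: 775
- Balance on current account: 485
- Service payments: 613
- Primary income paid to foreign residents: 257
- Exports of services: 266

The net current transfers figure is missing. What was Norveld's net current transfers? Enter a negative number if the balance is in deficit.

Current account = goods balance + services balance + net primary income + net secondary income
Sum of the known components = 501
Net current transfers = CA - (known components) = 485 - 501 = -16

-16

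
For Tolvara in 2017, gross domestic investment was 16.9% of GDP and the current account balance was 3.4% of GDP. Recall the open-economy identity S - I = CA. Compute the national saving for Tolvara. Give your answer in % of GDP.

S - I = CA (net lending to the rest of the world).
S = I + CA = 16.9 + 3.4 = 20.3

20.3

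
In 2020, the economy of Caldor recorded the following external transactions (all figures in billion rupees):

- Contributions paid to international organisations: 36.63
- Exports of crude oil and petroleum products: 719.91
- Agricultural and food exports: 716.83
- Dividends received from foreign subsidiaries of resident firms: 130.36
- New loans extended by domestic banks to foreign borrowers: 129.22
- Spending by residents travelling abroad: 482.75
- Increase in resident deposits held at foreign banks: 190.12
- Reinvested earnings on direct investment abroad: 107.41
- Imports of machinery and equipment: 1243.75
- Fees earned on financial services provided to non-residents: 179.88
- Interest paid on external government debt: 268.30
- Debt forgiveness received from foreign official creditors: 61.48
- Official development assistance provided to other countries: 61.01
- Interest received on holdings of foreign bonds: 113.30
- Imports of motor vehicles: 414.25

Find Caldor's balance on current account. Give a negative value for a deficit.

-539.00

Goods: 719.91 - 414.25 + 716.83 - 1243.75 = -221.26
Services: -482.75 + 179.88 = -302.87
Primary income: -268.30 + 107.41 + 130.36 + 113.30 = 82.77
Secondary income: -61.01 - 36.63 = -97.64
Current account = (-221.26) + (-302.87) + 82.77 + (-97.64) = -539.00
(Excluded from the current account — financial account: new loans extended by domestic banks to foreign borrowers 129.22, increase in resident deposits held at foreign banks 190.12; capital account: debt forgiveness received from foreign official creditors 61.48.)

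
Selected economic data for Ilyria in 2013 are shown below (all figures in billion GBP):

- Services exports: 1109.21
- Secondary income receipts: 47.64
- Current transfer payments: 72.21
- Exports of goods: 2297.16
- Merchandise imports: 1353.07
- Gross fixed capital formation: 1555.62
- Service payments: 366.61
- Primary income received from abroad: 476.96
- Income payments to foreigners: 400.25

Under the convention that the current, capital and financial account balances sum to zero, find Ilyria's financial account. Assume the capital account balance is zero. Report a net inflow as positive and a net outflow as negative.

Goods balance = 2297.16 - 1353.07 = 944.09
Services balance = 1109.21 - 366.61 = 742.60
Trade balance (goods + services) = 944.09 + 742.60 = 1686.69
Net primary income = 476.96 - 400.25 = 76.71
Net secondary income = 47.64 - 72.21 = -24.57
Current account = 1686.69 + 76.71 + (-24.57) = 1738.83
Financial account = -(1738.83) = -1738.83

-1738.83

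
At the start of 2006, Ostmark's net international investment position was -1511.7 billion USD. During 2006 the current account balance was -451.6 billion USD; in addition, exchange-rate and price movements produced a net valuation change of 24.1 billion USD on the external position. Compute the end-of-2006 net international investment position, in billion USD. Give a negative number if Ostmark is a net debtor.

-1939.2

Change in NIIP = current account + net valuation change = -451.6 + 24.1 = -427.5
End-of-year NIIP = -1511.7 + (-427.5) = -1939.2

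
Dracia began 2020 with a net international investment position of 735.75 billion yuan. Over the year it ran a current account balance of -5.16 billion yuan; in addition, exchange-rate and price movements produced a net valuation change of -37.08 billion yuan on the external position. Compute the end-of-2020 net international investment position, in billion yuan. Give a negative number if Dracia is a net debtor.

693.51

Change in NIIP = current account + net valuation change = -5.16 + (-37.08) = -42.24
End-of-year NIIP = 735.75 + (-42.24) = 693.51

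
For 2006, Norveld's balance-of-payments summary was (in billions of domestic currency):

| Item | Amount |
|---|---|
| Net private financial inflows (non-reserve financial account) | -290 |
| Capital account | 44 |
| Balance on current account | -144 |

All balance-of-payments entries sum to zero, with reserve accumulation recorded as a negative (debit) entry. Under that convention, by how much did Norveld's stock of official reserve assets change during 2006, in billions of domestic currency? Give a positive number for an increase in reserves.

Official reserve transactions balance = -((-144) + 44 + (-290)) = 390
An accumulation of reserves is recorded as a debit (negative entry), so the change in the stock of reserves is the negative of that balance.
Change in official reserves = -(390) = -390

-390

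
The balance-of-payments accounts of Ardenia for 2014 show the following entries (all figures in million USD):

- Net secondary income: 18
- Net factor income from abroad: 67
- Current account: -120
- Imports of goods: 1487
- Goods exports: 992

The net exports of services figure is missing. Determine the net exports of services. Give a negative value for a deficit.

Current account = goods balance + services balance + net primary income + net secondary income
Sum of the known components = -410
Net exports of services = CA - (known components) = -120 - (-410) = 290

290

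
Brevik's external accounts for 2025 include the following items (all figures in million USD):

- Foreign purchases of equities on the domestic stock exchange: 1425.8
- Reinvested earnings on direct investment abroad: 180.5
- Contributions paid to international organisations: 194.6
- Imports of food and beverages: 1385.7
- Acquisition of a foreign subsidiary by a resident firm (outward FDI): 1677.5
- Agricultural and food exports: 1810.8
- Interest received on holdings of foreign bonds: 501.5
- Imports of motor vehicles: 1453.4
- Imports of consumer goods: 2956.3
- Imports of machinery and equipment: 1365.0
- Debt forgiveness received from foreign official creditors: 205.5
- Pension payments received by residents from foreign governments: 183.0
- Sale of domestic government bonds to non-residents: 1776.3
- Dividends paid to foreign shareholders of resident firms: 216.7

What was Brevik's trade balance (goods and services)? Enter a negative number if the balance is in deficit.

Goods: -1365.0 - 1453.4 - 1385.7 + 1810.8 - 2956.3 = -5349.6
Trade balance = -5349.6 + 0.0 = -5349.6
(Excluded from the trade balance — financial account: foreign purchases of equities on the domestic stock exchange 1425.8, acquisition of a foreign subsidiary by a resident firm (outward FDI) 1677.5, sale of domestic government bonds to non-residents 1776.3; primary income: reinvested earnings on direct investment abroad 180.5, interest received on holdings of foreign bonds 501.5, dividends paid to foreign shareholders of resident firms 216.7; secondary income: contributions paid to international organisations 194.6, pension payments received by residents from foreign governments 183.0; capital account: debt forgiveness received from foreign official creditors 205.5.)

-5349.6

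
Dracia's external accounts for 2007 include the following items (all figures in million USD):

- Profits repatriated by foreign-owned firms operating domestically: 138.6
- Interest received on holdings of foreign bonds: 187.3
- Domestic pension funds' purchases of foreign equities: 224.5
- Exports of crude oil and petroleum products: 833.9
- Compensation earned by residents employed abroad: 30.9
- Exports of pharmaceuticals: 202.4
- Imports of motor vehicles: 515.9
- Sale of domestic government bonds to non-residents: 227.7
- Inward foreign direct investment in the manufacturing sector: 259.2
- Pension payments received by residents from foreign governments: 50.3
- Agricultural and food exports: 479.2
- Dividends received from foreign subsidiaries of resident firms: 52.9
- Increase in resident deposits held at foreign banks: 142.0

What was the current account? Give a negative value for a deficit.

1182.4

Goods: 833.9 + 479.2 + 202.4 - 515.9 = 999.6
Primary income: 187.3 - 138.6 + 52.9 + 30.9 = 132.5
Secondary income: 50.3
Current account = 999.6 + 132.5 + 50.3 = 1182.4
(Excluded from the current account — financial account: domestic pension funds' purchases of foreign equities 224.5, sale of domestic government bonds to non-residents 227.7, inward foreign direct investment in the manufacturing sector 259.2, increase in resident deposits held at foreign banks 142.0.)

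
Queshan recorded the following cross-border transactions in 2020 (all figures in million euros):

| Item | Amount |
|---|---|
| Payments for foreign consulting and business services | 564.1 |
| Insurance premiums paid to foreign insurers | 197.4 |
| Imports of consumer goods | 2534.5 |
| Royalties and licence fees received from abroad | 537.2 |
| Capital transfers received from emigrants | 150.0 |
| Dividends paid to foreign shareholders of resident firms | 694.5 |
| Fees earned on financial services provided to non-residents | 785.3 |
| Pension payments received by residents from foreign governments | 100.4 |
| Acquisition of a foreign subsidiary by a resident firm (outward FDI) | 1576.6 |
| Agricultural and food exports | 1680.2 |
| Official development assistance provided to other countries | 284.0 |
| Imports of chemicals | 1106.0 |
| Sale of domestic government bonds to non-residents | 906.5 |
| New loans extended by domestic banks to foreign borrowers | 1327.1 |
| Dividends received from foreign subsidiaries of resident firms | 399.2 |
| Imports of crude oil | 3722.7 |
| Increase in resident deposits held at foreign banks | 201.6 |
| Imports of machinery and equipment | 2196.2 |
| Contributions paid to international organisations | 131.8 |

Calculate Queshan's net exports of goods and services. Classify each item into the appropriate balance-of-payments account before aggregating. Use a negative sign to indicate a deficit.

Goods: -1106.0 + 1680.2 - 3722.7 - 2196.2 - 2534.5 = -7879.2
Services: 537.2 + 785.3 - 564.1 - 197.4 = 561.0
Trade balance = -7879.2 + 561.0 = -7318.2
(Excluded from the trade balance — capital account: capital transfers received from emigrants 150.0; primary income: dividends paid to foreign shareholders of resident firms 694.5, dividends received from foreign subsidiaries of resident firms 399.2; secondary income: pension payments received by residents from foreign governments 100.4, official development assistance provided to other countries 284.0, contributions paid to international organisations 131.8; financial account: acquisition of a foreign subsidiary by a resident firm (outward FDI) 1576.6, sale of domestic government bonds to non-residents 906.5, new loans extended by domestic banks to foreign borrowers 1327.1, increase in resident deposits held at foreign banks 201.6.)

-7318.2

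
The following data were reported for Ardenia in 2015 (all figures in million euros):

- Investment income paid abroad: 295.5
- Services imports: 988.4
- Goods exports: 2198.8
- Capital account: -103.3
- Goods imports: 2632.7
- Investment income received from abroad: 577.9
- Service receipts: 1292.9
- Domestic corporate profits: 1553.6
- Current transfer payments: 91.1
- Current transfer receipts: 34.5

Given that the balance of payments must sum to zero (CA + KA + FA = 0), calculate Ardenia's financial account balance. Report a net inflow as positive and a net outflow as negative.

Goods balance = 2198.8 - 2632.7 = -433.9
Services balance = 1292.9 - 988.4 = 304.5
Trade balance (goods + services) = -433.9 + 304.5 = -129.4
Net primary income = 577.9 - 295.5 = 282.4
Net secondary income = 34.5 - 91.1 = -56.6
Current account = -129.4 + 282.4 + (-56.6) = 96.4
Financial account = -(96.4 + (-103.3)) = 6.9

6.9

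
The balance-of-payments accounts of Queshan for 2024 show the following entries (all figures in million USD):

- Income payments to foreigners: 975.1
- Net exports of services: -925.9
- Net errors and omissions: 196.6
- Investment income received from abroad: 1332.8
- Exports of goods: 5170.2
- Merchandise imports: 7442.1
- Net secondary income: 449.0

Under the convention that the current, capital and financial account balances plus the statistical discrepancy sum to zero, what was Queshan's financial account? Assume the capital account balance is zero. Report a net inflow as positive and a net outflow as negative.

Goods balance = 5170.2 - 7442.1 = -2271.9
Services balance = -925.9
Trade balance (goods + services) = -2271.9 + (-925.9) = -3197.8
Net primary income = 1332.8 - 975.1 = 357.7
Net secondary income = 449.0
Current account = -3197.8 + 357.7 + 449.0 = -2391.1
Financial account = -(-2391.1 + 196.6) = 2194.5

2194.5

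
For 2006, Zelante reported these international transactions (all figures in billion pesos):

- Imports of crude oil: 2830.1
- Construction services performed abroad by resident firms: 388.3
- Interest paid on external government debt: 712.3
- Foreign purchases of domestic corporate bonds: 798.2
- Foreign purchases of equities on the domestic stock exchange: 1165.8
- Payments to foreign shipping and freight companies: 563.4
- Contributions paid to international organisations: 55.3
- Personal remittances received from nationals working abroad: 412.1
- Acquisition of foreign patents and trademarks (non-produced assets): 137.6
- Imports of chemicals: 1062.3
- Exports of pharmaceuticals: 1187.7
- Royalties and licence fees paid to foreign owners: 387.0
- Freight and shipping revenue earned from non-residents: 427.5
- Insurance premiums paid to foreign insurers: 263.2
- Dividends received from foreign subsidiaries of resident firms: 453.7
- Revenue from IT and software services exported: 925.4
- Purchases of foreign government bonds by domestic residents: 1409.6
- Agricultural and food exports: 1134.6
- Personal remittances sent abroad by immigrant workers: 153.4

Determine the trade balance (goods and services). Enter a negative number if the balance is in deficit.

Goods: -1062.3 - 2830.1 + 1134.6 + 1187.7 = -1570.1
Services: 427.5 + 388.3 - 563.4 + 925.4 - 387.0 - 263.2 = 527.6
Trade balance = -1570.1 + 527.6 = -1042.5
(Excluded from the trade balance — primary income: interest paid on external government debt 712.3, dividends received from foreign subsidiaries of resident firms 453.7; financial account: foreign purchases of domestic corporate bonds 798.2, foreign purchases of equities on the domestic stock exchange 1165.8, purchases of foreign government bonds by domestic residents 1409.6; secondary income: contributions paid to international organisations 55.3, personal remittances received from nationals working abroad 412.1, personal remittances sent abroad by immigrant workers 153.4; capital account: acquisition of foreign patents and trademarks (non-produced assets) 137.6.)

-1042.5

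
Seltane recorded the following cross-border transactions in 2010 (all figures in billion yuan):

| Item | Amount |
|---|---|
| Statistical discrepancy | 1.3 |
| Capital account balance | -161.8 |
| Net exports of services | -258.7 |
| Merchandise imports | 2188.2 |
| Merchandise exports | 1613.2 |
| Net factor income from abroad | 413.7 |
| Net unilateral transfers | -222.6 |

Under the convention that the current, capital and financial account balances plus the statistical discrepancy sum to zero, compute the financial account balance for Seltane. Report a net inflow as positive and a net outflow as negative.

803.1

Goods balance = 1613.2 - 2188.2 = -575.0
Services balance = -258.7
Trade balance (goods + services) = -575.0 + (-258.7) = -833.7
Net primary income = 413.7
Net secondary income = -222.6
Current account = -833.7 + 413.7 + (-222.6) = -642.6
Financial account = -(-642.6 + (-161.8) + 1.3) = 803.1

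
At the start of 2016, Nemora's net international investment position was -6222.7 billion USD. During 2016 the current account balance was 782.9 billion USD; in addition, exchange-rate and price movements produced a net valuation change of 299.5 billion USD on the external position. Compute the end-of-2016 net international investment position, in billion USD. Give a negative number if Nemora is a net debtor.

-5140.3

Change in NIIP = current account + net valuation change = 782.9 + 299.5 = 1082.4
End-of-year NIIP = -6222.7 + 1082.4 = -5140.3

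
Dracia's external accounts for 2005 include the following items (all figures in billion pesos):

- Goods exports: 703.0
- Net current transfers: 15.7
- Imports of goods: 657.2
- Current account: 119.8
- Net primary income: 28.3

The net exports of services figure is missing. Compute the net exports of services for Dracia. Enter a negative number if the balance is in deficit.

30.0

Current account = goods balance + services balance + net primary income + net secondary income
Sum of the known components = 89.8
Net exports of services = CA - (known components) = 119.8 - 89.8 = 30.0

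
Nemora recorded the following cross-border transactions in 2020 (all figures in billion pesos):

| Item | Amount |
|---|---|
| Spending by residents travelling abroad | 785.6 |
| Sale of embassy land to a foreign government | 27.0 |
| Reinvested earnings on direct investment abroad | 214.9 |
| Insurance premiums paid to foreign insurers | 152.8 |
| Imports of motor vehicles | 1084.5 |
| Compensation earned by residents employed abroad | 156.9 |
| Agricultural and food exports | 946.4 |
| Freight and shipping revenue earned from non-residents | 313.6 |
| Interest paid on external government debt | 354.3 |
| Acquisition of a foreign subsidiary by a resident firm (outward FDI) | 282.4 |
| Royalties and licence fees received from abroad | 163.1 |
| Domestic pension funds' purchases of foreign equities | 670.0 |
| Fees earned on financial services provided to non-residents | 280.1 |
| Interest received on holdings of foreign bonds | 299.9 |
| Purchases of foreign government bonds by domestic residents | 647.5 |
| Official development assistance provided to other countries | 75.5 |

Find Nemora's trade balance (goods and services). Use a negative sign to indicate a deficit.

Goods: 946.4 - 1084.5 = -138.1
Services: 163.1 - 152.8 - 785.6 + 313.6 + 280.1 = -181.6
Trade balance = -138.1 + (-181.6) = -319.7
(Excluded from the trade balance — capital account: sale of embassy land to a foreign government 27.0; primary income: reinvested earnings on direct investment abroad 214.9, compensation earned by residents employed abroad 156.9, interest paid on external government debt 354.3, interest received on holdings of foreign bonds 299.9; financial account: acquisition of a foreign subsidiary by a resident firm (outward FDI) 282.4, domestic pension funds' purchases of foreign equities 670.0, purchases of foreign government bonds by domestic residents 647.5; secondary income: official development assistance provided to other countries 75.5.)

-319.7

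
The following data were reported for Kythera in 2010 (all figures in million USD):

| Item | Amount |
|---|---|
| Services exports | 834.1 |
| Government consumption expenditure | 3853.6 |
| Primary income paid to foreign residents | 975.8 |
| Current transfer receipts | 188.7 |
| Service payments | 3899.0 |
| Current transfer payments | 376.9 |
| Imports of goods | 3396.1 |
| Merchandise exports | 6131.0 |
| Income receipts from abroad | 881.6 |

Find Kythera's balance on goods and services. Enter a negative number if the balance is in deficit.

Goods balance = 6131.0 - 3396.1 = 2734.9
Services balance = 834.1 - 3899.0 = -3064.9
Trade balance (goods + services) = 2734.9 + (-3064.9) = -330.0

-330.0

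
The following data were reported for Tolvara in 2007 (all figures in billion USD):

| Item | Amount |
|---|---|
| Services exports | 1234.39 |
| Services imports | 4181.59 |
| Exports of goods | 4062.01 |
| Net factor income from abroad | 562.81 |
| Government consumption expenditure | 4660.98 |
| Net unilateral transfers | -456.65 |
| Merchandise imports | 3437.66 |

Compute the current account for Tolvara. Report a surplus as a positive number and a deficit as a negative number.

-2216.69

Goods balance = 4062.01 - 3437.66 = 624.35
Services balance = 1234.39 - 4181.59 = -2947.20
Trade balance (goods + services) = 624.35 + (-2947.20) = -2322.85
Net primary income = 562.81
Net secondary income = -456.65
Current account = -2322.85 + 562.81 + (-456.65) = -2216.69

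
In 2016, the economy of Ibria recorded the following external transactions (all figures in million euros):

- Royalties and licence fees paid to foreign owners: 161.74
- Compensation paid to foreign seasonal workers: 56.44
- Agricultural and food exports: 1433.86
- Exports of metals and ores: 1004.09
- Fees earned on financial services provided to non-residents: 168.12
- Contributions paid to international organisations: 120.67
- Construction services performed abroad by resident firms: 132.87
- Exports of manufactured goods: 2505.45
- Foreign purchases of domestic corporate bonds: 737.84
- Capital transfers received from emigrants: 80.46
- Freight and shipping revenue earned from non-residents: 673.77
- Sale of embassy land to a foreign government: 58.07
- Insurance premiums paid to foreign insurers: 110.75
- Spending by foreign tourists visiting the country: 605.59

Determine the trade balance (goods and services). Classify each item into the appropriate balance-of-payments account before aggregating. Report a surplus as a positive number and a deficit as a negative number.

Goods: 2505.45 + 1433.86 + 1004.09 = 4943.40
Services: 605.59 - 161.74 + 168.12 + 673.77 - 110.75 + 132.87 = 1307.86
Trade balance = 4943.40 + 1307.86 = 6251.26
(Excluded from the trade balance — primary income: compensation paid to foreign seasonal workers 56.44; secondary income: contributions paid to international organisations 120.67; financial account: foreign purchases of domestic corporate bonds 737.84; capital account: capital transfers received from emigrants 80.46, sale of embassy land to a foreign government 58.07.)

6251.26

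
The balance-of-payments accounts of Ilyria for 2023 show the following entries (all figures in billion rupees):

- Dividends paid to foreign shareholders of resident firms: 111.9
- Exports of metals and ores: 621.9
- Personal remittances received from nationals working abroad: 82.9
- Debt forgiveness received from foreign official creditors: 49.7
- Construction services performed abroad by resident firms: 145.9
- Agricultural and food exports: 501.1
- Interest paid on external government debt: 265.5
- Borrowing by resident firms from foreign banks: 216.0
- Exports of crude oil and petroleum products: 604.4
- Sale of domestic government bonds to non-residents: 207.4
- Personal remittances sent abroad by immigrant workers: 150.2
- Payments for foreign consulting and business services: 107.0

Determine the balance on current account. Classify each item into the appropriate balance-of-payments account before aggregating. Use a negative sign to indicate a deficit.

Goods: 621.9 + 604.4 + 501.1 = 1727.4
Services: -107.0 + 145.9 = 38.9
Primary income: -265.5 - 111.9 = -377.4
Secondary income: 82.9 - 150.2 = -67.3
Current account = 1727.4 + 38.9 + (-377.4) + (-67.3) = 1321.6
(Excluded from the current account — capital account: debt forgiveness received from foreign official creditors 49.7; financial account: borrowing by resident firms from foreign banks 216.0, sale of domestic government bonds to non-residents 207.4.)

1321.6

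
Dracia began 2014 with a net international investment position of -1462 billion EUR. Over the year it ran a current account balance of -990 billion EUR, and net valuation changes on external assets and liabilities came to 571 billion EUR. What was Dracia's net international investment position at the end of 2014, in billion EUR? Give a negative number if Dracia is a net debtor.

Change in NIIP = current account + net valuation change = -990 + 571 = -419
End-of-year NIIP = -1462 + (-419) = -1881

-1881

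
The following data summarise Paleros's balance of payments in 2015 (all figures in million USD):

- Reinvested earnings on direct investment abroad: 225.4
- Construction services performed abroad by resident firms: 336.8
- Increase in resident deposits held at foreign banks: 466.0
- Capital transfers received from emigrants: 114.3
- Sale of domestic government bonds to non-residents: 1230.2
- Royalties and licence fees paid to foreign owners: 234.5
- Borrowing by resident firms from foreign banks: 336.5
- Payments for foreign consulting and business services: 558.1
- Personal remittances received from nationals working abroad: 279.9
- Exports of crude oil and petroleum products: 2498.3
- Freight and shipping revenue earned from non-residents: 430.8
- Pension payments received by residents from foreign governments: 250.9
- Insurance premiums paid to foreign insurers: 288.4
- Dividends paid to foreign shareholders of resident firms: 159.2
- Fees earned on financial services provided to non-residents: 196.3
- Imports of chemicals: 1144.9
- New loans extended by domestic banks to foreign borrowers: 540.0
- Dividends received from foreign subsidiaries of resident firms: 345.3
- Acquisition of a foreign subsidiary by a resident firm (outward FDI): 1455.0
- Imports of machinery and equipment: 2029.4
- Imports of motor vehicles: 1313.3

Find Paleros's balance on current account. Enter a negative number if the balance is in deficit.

Goods: -1313.3 + 2498.3 - 1144.9 - 2029.4 = -1989.3
Services: 196.3 - 288.4 + 430.8 - 234.5 - 558.1 + 336.8 = -117.1
Primary income: 345.3 + 225.4 - 159.2 = 411.5
Secondary income: 279.9 + 250.9 = 530.8
Current account = (-1989.3) + (-117.1) + 411.5 + 530.8 = -1164.1
(Excluded from the current account — financial account: increase in resident deposits held at foreign banks 466.0, sale of domestic government bonds to non-residents 1230.2, borrowing by resident firms from foreign banks 336.5, new loans extended by domestic banks to foreign borrowers 540.0, acquisition of a foreign subsidiary by a resident firm (outward FDI) 1455.0; capital account: capital transfers received from emigrants 114.3.)

-1164.1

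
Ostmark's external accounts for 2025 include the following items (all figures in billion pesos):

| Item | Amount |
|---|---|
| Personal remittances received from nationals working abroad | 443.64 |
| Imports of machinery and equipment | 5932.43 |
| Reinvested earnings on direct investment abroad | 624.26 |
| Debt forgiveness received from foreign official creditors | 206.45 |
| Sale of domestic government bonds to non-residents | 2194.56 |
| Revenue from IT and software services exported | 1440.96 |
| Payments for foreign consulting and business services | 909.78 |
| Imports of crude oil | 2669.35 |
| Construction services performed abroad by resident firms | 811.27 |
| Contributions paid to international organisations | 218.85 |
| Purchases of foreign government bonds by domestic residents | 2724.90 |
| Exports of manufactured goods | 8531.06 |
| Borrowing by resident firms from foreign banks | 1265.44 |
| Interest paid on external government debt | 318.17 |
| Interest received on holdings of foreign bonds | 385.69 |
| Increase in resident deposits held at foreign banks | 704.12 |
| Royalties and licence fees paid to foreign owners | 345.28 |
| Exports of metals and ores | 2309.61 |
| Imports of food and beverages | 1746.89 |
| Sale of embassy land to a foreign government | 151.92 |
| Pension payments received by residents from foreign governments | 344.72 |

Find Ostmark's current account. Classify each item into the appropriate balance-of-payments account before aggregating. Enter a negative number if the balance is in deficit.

Goods: 2309.61 - 5932.43 - 1746.89 + 8531.06 - 2669.35 = 492.00
Services: 1440.96 + 811.27 - 345.28 - 909.78 = 997.17
Primary income: 624.26 + 385.69 - 318.17 = 691.78
Secondary income: 344.72 - 218.85 + 443.64 = 569.51
Current account = 492.00 + 997.17 + 691.78 + 569.51 = 2750.46
(Excluded from the current account — capital account: debt forgiveness received from foreign official creditors 206.45, sale of embassy land to a foreign government 151.92; financial account: sale of domestic government bonds to non-residents 2194.56, purchases of foreign government bonds by domestic residents 2724.90, borrowing by resident firms from foreign banks 1265.44, increase in resident deposits held at foreign banks 704.12.)

2750.46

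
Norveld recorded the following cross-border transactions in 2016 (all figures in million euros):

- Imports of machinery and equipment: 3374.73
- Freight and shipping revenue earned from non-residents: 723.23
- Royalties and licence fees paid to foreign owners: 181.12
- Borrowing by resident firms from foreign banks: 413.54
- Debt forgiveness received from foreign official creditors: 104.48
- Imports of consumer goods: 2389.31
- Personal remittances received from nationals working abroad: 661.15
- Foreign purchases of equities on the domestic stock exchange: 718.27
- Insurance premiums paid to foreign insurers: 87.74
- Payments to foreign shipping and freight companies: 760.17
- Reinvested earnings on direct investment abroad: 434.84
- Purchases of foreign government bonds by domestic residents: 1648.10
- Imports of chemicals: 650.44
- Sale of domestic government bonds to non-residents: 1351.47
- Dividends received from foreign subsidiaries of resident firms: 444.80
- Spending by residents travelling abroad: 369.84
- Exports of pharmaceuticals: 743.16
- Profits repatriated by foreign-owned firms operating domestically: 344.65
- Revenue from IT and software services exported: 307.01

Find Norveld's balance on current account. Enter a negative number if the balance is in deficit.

Goods: 743.16 - 3374.73 - 650.44 - 2389.31 = -5671.32
Services: 723.23 + 307.01 - 760.17 - 181.12 - 369.84 - 87.74 = -368.63
Primary income: -344.65 + 434.84 + 444.80 = 534.99
Secondary income: 661.15
Current account = (-5671.32) + (-368.63) + 534.99 + 661.15 = -4843.81
(Excluded from the current account — financial account: borrowing by resident firms from foreign banks 413.54, foreign purchases of equities on the domestic stock exchange 718.27, purchases of foreign government bonds by domestic residents 1648.10, sale of domestic government bonds to non-residents 1351.47; capital account: debt forgiveness received from foreign official creditors 104.48.)

-4843.81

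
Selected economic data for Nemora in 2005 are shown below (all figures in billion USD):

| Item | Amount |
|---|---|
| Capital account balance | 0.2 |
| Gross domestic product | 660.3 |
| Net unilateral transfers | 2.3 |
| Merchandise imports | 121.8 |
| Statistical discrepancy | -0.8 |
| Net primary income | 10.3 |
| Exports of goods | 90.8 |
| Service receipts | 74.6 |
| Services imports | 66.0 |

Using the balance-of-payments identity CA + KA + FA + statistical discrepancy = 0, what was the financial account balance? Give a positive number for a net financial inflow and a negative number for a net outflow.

10.4

Goods balance = 90.8 - 121.8 = -31.0
Services balance = 74.6 - 66.0 = 8.6
Trade balance (goods + services) = -31.0 + 8.6 = -22.4
Net primary income = 10.3
Net secondary income = 2.3
Current account = -22.4 + 10.3 + 2.3 = -9.8
Financial account = -(-9.8 + 0.2 + (-0.8)) = 10.4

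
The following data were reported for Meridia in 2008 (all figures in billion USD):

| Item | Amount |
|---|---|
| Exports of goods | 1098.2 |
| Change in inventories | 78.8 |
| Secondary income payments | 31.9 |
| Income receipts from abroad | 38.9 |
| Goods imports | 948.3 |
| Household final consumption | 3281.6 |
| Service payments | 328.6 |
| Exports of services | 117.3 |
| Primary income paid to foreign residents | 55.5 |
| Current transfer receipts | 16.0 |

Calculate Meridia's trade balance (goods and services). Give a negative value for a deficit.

-61.4

Goods balance = 1098.2 - 948.3 = 149.9
Services balance = 117.3 - 328.6 = -211.3
Trade balance (goods + services) = 149.9 + (-211.3) = -61.4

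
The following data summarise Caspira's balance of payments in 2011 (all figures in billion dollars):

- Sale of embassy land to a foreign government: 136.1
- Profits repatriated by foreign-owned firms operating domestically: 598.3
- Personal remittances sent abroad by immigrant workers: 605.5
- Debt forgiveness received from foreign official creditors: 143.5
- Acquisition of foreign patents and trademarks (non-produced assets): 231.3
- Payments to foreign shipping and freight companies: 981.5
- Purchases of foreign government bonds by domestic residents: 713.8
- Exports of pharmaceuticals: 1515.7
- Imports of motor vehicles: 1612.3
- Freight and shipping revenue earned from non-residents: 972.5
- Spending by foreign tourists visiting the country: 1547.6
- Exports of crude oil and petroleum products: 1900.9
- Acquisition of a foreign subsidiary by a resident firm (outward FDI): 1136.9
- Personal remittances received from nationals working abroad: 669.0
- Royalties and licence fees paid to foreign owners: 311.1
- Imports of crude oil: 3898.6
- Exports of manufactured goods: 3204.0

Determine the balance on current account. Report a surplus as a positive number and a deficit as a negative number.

Goods: -3898.6 + 1515.7 - 1612.3 + 3204.0 + 1900.9 = 1109.7
Services: 972.5 - 311.1 - 981.5 + 1547.6 = 1227.5
Primary income: -598.3
Secondary income: 669.0 - 605.5 = 63.5
Current account = 1109.7 + 1227.5 + (-598.3) + 63.5 = 1802.4
(Excluded from the current account — capital account: sale of embassy land to a foreign government 136.1, debt forgiveness received from foreign official creditors 143.5, acquisition of foreign patents and trademarks (non-produced assets) 231.3; financial account: purchases of foreign government bonds by domestic residents 713.8, acquisition of a foreign subsidiary by a resident firm (outward FDI) 1136.9.)

1802.4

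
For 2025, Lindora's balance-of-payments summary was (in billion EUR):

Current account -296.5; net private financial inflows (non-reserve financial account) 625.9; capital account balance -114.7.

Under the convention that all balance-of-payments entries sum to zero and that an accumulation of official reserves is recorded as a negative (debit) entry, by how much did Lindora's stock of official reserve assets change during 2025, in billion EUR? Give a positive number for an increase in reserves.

Official reserve transactions balance = -((-296.5) + (-114.7) + 625.9) = -214.7
An accumulation of reserves is recorded as a debit (negative entry), so the change in the stock of reserves is the negative of that balance.
Change in official reserves = -(-214.7) = 214.7

214.7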